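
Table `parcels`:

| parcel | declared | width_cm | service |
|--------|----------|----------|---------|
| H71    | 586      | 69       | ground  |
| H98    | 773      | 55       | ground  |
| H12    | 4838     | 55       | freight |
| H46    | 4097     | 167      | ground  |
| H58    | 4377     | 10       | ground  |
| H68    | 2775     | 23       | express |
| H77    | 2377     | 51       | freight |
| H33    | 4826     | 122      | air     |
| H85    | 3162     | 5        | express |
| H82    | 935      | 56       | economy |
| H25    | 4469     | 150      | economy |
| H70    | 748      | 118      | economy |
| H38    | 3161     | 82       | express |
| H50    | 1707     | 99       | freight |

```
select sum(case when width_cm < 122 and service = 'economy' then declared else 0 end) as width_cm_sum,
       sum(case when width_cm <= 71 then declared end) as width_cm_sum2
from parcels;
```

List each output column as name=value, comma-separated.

[width_cm_sum: width_cm < 122 and service = 'economy']
parcel=H71: ✗
parcel=H98: ✗
parcel=H12: ✗
parcel=H46: ✗
parcel=H58: ✗
parcel=H68: ✗
parcel=H77: ✗
parcel=H33: ✗
parcel=H85: ✗
parcel=H82: ✓ → 935
parcel=H25: ✗
parcel=H70: ✓ → 748
parcel=H38: ✗
parcel=H50: ✗
width_cm_sum = 935 + 748 = 1683
—
[width_cm_sum2: width_cm <= 71]
parcel=H71: ✓ → 586
parcel=H98: ✓ → 773
parcel=H12: ✓ → 4838
parcel=H46: ✗
parcel=H58: ✓ → 4377
parcel=H68: ✓ → 2775
parcel=H77: ✓ → 2377
parcel=H33: ✗
parcel=H85: ✓ → 3162
parcel=H82: ✓ → 935
parcel=H25: ✗
parcel=H70: ✗
parcel=H38: ✗
parcel=H50: ✗
width_cm_sum2 = 586 + 773 + 4838 + 4377 + 2775 + 2377 + 3162 + 935 = 19823

width_cm_sum=1683, width_cm_sum2=19823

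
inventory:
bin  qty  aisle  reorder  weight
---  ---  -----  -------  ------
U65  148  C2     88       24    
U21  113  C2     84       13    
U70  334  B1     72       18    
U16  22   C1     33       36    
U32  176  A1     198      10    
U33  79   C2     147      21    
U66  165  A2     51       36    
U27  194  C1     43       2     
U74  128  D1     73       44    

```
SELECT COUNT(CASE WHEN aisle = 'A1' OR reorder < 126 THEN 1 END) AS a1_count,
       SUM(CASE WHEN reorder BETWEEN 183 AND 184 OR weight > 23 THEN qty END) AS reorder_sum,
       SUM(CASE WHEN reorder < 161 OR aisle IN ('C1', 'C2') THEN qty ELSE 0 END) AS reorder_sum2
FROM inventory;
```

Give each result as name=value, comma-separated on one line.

[a1_count: aisle = 'A1' OR reorder < 126]
bin=U65: ✓ → 1
bin=U21: ✓ → 1
bin=U70: ✓ → 1
bin=U16: ✓ → 1
bin=U32: ✓ → 1
bin=U33: ✗
bin=U66: ✓ → 1
bin=U27: ✓ → 1
bin=U74: ✓ → 1
a1_count = COUNT(1, 1, 1, 1, 1, 1, 1, 1) = 8
—
[reorder_sum: reorder BETWEEN 183 AND 184 OR weight > 23]
bin=U65: ✓ → 148
bin=U21: ✗
bin=U70: ✗
bin=U16: ✓ → 22
bin=U32: ✗
bin=U33: ✗
bin=U66: ✓ → 165
bin=U27: ✗
bin=U74: ✓ → 128
reorder_sum = 148 + 22 + 165 + 128 = 463
—
[reorder_sum2: reorder < 161 OR aisle IN ('C1', 'C2')]
bin=U65: ✓ → 148
bin=U21: ✓ → 113
bin=U70: ✓ → 334
bin=U16: ✓ → 22
bin=U32: ✗
bin=U33: ✓ → 79
bin=U66: ✓ → 165
bin=U27: ✓ → 194
bin=U74: ✓ → 128
reorder_sum2 = 148 + 113 + 334 + 22 + 79 + 165 + 194 + 128 = 1183

a1_count=8, reorder_sum=463, reorder_sum2=1183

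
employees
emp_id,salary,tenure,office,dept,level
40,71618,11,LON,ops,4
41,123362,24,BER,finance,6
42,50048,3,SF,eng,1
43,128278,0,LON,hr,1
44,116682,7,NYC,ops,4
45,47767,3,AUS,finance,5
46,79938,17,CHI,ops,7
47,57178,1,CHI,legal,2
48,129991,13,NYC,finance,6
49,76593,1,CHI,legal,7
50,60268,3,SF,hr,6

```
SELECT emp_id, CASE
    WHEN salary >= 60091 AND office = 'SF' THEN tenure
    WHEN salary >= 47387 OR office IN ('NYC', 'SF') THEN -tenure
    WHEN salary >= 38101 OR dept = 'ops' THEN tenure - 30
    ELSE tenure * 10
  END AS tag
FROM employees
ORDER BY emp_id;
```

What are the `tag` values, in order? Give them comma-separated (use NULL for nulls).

emp_id=40: salary >= 47387 OR office IN ('NYC', 'SF') → -11
emp_id=41: salary >= 47387 OR office IN ('NYC', 'SF') → -24
emp_id=42: salary >= 47387 OR office IN ('NYC', 'SF') → -3
emp_id=43: salary >= 47387 OR office IN ('NYC', 'SF') → 0
emp_id=44: salary >= 47387 OR office IN ('NYC', 'SF') → -7
emp_id=45: salary >= 47387 OR office IN ('NYC', 'SF') → -3
emp_id=46: salary >= 47387 OR office IN ('NYC', 'SF') → -17
emp_id=47: salary >= 47387 OR office IN ('NYC', 'SF') → -1
emp_id=48: salary >= 47387 OR office IN ('NYC', 'SF') → -13
emp_id=49: salary >= 47387 OR office IN ('NYC', 'SF') → -1
emp_id=50: salary >= 60091 AND office = 'SF' → 3

-11, -24, -3, 0, -7, -3, -17, -1, -13, -1, 3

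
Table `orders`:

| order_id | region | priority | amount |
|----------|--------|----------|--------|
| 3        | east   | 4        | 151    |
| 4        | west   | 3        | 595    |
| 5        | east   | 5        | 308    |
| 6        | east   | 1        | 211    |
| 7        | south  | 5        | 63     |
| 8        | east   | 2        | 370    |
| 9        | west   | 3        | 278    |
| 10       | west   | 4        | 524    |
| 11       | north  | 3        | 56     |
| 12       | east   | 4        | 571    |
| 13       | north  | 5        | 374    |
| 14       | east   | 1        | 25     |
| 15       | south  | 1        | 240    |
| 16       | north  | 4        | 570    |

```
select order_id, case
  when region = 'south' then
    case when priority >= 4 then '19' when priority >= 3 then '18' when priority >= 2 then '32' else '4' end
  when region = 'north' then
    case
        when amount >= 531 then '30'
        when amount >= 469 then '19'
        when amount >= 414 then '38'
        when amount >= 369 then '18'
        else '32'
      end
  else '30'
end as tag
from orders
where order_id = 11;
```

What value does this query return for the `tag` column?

order_id = 11: region=north, priority=3, amount=56.
region='north' → inner[ELSE] → 32

32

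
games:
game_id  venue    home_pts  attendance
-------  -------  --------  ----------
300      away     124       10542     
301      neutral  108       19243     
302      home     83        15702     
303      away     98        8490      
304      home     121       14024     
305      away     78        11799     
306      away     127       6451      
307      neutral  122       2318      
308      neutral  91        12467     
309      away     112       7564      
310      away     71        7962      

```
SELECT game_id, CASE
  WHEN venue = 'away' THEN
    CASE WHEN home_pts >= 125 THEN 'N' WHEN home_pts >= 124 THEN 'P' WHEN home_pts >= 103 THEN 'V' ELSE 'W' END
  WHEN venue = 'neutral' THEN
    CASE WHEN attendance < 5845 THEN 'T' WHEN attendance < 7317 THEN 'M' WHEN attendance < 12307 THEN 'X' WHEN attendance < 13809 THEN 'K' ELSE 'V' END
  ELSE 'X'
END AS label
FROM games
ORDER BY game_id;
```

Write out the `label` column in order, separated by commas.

P, V, X, W, X, W, N, T, K, V, W

game_id=300: venue='away' → inner[home_pts >= 124] → P
game_id=301: venue='neutral' → inner[ELSE] → V
game_id=302: venue='home' → outer ELSE → X
game_id=303: venue='away' → inner[ELSE] → W
game_id=304: venue='home' → outer ELSE → X
game_id=305: venue='away' → inner[ELSE] → W
game_id=306: venue='away' → inner[home_pts >= 125] → N
game_id=307: venue='neutral' → inner[attendance < 5845] → T
game_id=308: venue='neutral' → inner[attendance < 13809] → K
game_id=309: venue='away' → inner[home_pts >= 103] → V
game_id=310: venue='away' → inner[ELSE] → W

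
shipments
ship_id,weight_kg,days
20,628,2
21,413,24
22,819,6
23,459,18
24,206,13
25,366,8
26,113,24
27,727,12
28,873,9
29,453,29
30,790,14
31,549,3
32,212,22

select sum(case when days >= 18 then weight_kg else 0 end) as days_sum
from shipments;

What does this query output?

ship_id=20: ✗
ship_id=21: ✓ → 413
ship_id=22: ✗
ship_id=23: ✓ → 459
ship_id=24: ✗
ship_id=25: ✗
ship_id=26: ✓ → 113
ship_id=27: ✗
ship_id=28: ✗
ship_id=29: ✓ → 453
ship_id=30: ✗
ship_id=31: ✗
ship_id=32: ✓ → 212
days_sum = 413 + 459 + 113 + 453 + 212 = 1650

1650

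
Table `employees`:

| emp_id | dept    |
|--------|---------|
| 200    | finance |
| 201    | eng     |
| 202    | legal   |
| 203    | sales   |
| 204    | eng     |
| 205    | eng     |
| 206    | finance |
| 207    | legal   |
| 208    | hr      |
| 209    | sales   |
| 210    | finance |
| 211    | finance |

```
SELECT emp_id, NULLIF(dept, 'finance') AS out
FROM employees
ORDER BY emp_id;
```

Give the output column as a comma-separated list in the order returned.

NULL, eng, legal, sales, eng, eng, NULL, legal, hr, sales, NULL, NULL

emp_id=200: dept=finance vs finance: equal → NULL
emp_id=201: dept=eng vs finance: differ → eng
emp_id=202: dept=legal vs finance: differ → legal
emp_id=203: dept=sales vs finance: differ → sales
emp_id=204: dept=eng vs finance: differ → eng
emp_id=205: dept=eng vs finance: differ → eng
emp_id=206: dept=finance vs finance: equal → NULL
emp_id=207: dept=legal vs finance: differ → legal
emp_id=208: dept=hr vs finance: differ → hr
emp_id=209: dept=sales vs finance: differ → sales
emp_id=210: dept=finance vs finance: equal → NULL
emp_id=211: dept=finance vs finance: equal → NULL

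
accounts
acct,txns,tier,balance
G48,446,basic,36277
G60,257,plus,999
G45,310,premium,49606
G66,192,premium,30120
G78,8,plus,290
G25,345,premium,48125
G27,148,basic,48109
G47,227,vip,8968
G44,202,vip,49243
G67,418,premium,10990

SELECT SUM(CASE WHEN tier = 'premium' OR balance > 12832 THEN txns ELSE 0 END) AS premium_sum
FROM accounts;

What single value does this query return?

2061

acct=G48: ✓ → 446
acct=G60: ✗
acct=G45: ✓ → 310
acct=G66: ✓ → 192
acct=G78: ✗
acct=G25: ✓ → 345
acct=G27: ✓ → 148
acct=G47: ✗
acct=G44: ✓ → 202
acct=G67: ✓ → 418
premium_sum = 446 + 310 + 192 + 345 + 148 + 202 + 418 = 2061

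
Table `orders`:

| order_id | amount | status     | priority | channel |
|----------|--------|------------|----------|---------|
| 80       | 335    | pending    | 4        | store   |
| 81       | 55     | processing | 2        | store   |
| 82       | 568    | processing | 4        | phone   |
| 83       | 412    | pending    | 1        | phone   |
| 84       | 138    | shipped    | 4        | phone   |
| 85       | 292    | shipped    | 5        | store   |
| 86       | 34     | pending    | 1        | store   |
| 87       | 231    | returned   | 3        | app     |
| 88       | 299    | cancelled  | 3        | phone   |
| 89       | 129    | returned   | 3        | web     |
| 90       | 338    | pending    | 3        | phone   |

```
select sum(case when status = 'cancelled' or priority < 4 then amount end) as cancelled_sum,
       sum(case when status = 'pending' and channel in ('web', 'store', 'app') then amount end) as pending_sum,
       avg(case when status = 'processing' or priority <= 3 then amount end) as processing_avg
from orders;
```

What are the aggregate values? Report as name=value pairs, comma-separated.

cancelled_sum=1498, pending_sum=369, processing_avg=258.25

[cancelled_sum: status = 'cancelled' or priority < 4]
order_id=80: ✗
order_id=81: ✓ → 55
order_id=82: ✗
order_id=83: ✓ → 412
order_id=84: ✗
order_id=85: ✗
order_id=86: ✓ → 34
order_id=87: ✓ → 231
order_id=88: ✓ → 299
order_id=89: ✓ → 129
order_id=90: ✓ → 338
cancelled_sum = 55 + 412 + 34 + 231 + 299 + 129 + 338 = 1498
—
[pending_sum: status = 'pending' and channel in ('web', 'store', 'app')]
order_id=80: ✓ → 335
order_id=81: ✗
order_id=82: ✗
order_id=83: ✗
order_id=84: ✗
order_id=85: ✗
order_id=86: ✓ → 34
order_id=87: ✗
order_id=88: ✗
order_id=89: ✗
order_id=90: ✗
pending_sum = 335 + 34 = 369
—
[processing_avg: status = 'processing' or priority <= 3]
order_id=80: ✗
order_id=81: ✓ → 55
order_id=82: ✓ → 568
order_id=83: ✓ → 412
order_id=84: ✗
order_id=85: ✗
order_id=86: ✓ → 34
order_id=87: ✓ → 231
order_id=88: ✓ → 299
order_id=89: ✓ → 129
order_id=90: ✓ → 338
processing_avg = (55 + 568 + 412 + 34 + 231 + 299 + 129 + 338) / 8 = 258.25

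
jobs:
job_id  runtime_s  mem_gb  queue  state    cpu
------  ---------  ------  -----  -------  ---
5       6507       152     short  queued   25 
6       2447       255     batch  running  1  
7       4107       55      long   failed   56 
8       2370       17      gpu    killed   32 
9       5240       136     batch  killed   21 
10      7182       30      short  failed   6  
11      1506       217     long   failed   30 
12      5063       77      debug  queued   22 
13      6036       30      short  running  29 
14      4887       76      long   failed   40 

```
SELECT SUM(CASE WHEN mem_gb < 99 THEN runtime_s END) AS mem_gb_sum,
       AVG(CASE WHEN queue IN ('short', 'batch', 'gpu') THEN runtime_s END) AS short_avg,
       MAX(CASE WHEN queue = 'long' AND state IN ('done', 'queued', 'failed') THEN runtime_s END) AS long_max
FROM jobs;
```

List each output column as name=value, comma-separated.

[mem_gb_sum: mem_gb < 99]
job_id=5: ✗
job_id=6: ✗
job_id=7: ✓ → 4107
job_id=8: ✓ → 2370
job_id=9: ✗
job_id=10: ✓ → 7182
job_id=11: ✗
job_id=12: ✓ → 5063
job_id=13: ✓ → 6036
job_id=14: ✓ → 4887
mem_gb_sum = 4107 + 2370 + 7182 + 5063 + 6036 + 4887 = 29645
—
[short_avg: queue IN ('short', 'batch', 'gpu')]
job_id=5: ✓ → 6507
job_id=6: ✓ → 2447
job_id=7: ✗
job_id=8: ✓ → 2370
job_id=9: ✓ → 5240
job_id=10: ✓ → 7182
job_id=11: ✗
job_id=12: ✗
job_id=13: ✓ → 6036
job_id=14: ✗
short_avg = (6507 + 2447 + 2370 + 5240 + 7182 + 6036) / 6 = 4963.6666666667
—
[long_max: queue = 'long' AND state IN ('done', 'queued', 'failed')]
job_id=5: ✗
job_id=6: ✗
job_id=7: ✓ → 4107
job_id=8: ✗
job_id=9: ✗
job_id=10: ✗
job_id=11: ✓ → 1506
job_id=12: ✗
job_id=13: ✗
job_id=14: ✓ → 4887
long_max = MAX(4107, 1506, 4887) = 4887

mem_gb_sum=29645, short_avg=4963.6666666667, long_max=4887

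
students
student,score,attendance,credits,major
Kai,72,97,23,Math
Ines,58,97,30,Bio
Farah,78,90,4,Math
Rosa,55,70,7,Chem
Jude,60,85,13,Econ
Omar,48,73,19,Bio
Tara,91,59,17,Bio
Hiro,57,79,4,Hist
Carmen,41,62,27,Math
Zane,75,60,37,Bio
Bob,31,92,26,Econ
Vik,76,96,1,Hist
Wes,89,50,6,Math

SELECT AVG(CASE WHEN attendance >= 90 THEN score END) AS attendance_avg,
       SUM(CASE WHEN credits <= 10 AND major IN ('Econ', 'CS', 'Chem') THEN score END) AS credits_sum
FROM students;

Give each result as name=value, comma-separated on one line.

attendance_avg=63, credits_sum=55

[attendance_avg: attendance >= 90]
student=Kai: ✓ → 72
student=Ines: ✓ → 58
student=Farah: ✓ → 78
student=Rosa: ✗
student=Jude: ✗
student=Omar: ✗
student=Tara: ✗
student=Hiro: ✗
student=Carmen: ✗
student=Zane: ✗
student=Bob: ✓ → 31
student=Vik: ✓ → 76
student=Wes: ✗
attendance_avg = (72 + 58 + 78 + 31 + 76) / 5 = 63
—
[credits_sum: credits <= 10 AND major IN ('Econ', 'CS', 'Chem')]
student=Kai: ✗
student=Ines: ✗
student=Farah: ✗
student=Rosa: ✓ → 55
student=Jude: ✗
student=Omar: ✗
student=Tara: ✗
student=Hiro: ✗
student=Carmen: ✗
student=Zane: ✗
student=Bob: ✗
student=Vik: ✗
student=Wes: ✗
credits_sum = 55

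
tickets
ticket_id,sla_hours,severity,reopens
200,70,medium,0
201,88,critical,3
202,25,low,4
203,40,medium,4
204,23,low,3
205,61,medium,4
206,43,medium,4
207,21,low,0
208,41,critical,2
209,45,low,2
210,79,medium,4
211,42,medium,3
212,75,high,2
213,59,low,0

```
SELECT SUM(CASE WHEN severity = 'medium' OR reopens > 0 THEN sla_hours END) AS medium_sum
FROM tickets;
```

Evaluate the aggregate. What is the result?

ticket_id=200: ✓ → 70
ticket_id=201: ✓ → 88
ticket_id=202: ✓ → 25
ticket_id=203: ✓ → 40
ticket_id=204: ✓ → 23
ticket_id=205: ✓ → 61
ticket_id=206: ✓ → 43
ticket_id=207: ✗
ticket_id=208: ✓ → 41
ticket_id=209: ✓ → 45
ticket_id=210: ✓ → 79
ticket_id=211: ✓ → 42
ticket_id=212: ✓ → 75
ticket_id=213: ✗
medium_sum = 70 + 88 + 25 + 40 + 23 + 61 + 43 + 41 + 45 + 79 + 42 + 75 = 632

632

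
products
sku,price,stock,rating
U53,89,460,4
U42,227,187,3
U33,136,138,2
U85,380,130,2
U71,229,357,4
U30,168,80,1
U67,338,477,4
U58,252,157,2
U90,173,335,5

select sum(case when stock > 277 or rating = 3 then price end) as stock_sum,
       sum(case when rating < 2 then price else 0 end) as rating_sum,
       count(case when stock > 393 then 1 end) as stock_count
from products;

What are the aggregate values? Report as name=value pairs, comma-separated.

[stock_sum: stock > 277 or rating = 3]
sku=U53: ✓ → 89
sku=U42: ✓ → 227
sku=U33: ✗
sku=U85: ✗
sku=U71: ✓ → 229
sku=U30: ✗
sku=U67: ✓ → 338
sku=U58: ✗
sku=U90: ✓ → 173
stock_sum = 89 + 227 + 229 + 338 + 173 = 1056
—
[rating_sum: rating < 2]
sku=U53: ✗
sku=U42: ✗
sku=U33: ✗
sku=U85: ✗
sku=U71: ✗
sku=U30: ✓ → 168
sku=U67: ✗
sku=U58: ✗
sku=U90: ✗
rating_sum = 168
—
[stock_count: stock > 393]
sku=U53: ✓ → 1
sku=U42: ✗
sku=U33: ✗
sku=U85: ✗
sku=U71: ✗
sku=U30: ✗
sku=U67: ✓ → 1
sku=U58: ✗
sku=U90: ✗
stock_count = COUNT(1, 1) = 2

stock_sum=1056, rating_sum=168, stock_count=2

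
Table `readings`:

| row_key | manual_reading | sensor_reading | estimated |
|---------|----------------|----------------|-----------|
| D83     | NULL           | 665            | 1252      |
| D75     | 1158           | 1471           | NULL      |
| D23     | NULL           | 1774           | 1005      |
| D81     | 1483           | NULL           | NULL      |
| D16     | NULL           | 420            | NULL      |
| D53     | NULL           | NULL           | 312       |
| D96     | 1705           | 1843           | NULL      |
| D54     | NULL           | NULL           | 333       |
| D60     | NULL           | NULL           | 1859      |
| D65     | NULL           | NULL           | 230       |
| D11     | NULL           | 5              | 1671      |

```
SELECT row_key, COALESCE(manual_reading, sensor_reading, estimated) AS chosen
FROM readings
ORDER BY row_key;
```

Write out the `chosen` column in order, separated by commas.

row_key=D11: manual_reading=NULL, sensor_reading=5 → 5
row_key=D16: manual_reading=NULL, sensor_reading=420 → 420
row_key=D23: manual_reading=NULL, sensor_reading=1774 → 1774
row_key=D53: manual_reading=NULL, sensor_reading=NULL, estimated=312 → 312
row_key=D54: manual_reading=NULL, sensor_reading=NULL, estimated=333 → 333
row_key=D60: manual_reading=NULL, sensor_reading=NULL, estimated=1859 → 1859
row_key=D65: manual_reading=NULL, sensor_reading=NULL, estimated=230 → 230
row_key=D75: manual_reading=1158 → 1158
row_key=D81: manual_reading=1483 → 1483
row_key=D83: manual_reading=NULL, sensor_reading=665 → 665
row_key=D96: manual_reading=1705 → 1705

5, 420, 1774, 312, 333, 1859, 230, 1158, 1483, 665, 1705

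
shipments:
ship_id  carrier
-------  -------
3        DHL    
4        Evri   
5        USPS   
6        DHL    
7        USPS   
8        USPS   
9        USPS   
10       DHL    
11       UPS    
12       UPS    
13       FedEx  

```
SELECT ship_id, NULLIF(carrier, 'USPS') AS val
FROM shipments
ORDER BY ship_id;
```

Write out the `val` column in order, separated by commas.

ship_id=3: carrier=DHL vs USPS: differ → DHL
ship_id=4: carrier=Evri vs USPS: differ → Evri
ship_id=5: carrier=USPS vs USPS: equal → NULL
ship_id=6: carrier=DHL vs USPS: differ → DHL
ship_id=7: carrier=USPS vs USPS: equal → NULL
ship_id=8: carrier=USPS vs USPS: equal → NULL
ship_id=9: carrier=USPS vs USPS: equal → NULL
ship_id=10: carrier=DHL vs USPS: differ → DHL
ship_id=11: carrier=UPS vs USPS: differ → UPS
ship_id=12: carrier=UPS vs USPS: differ → UPS
ship_id=13: carrier=FedEx vs USPS: differ → FedEx

DHL, Evri, NULL, DHL, NULL, NULL, NULL, DHL, UPS, UPS, FedEx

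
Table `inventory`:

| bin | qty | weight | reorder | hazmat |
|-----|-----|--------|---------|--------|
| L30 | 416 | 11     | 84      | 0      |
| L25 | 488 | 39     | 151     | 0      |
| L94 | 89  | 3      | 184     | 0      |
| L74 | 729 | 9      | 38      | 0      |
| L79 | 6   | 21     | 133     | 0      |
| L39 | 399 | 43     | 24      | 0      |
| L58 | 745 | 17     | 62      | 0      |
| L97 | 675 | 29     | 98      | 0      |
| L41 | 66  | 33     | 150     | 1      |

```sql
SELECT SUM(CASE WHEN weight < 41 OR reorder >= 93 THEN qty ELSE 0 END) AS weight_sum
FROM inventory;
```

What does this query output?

bin=L30: ✓ → 416
bin=L25: ✓ → 488
bin=L94: ✓ → 89
bin=L74: ✓ → 729
bin=L79: ✓ → 6
bin=L39: ✗
bin=L58: ✓ → 745
bin=L97: ✓ → 675
bin=L41: ✓ → 66
weight_sum = 416 + 488 + 89 + 729 + 6 + 745 + 675 + 66 = 3214

3214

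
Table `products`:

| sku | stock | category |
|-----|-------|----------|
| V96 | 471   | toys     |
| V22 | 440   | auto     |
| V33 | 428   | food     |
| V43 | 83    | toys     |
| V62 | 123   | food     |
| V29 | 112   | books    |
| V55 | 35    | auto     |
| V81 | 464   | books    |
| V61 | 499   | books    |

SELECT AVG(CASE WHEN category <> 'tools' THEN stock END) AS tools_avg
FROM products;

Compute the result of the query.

sku=V96: ✓ → 471
sku=V22: ✓ → 440
sku=V33: ✓ → 428
sku=V43: ✓ → 83
sku=V62: ✓ → 123
sku=V29: ✓ → 112
sku=V55: ✓ → 35
sku=V81: ✓ → 464
sku=V61: ✓ → 499
tools_avg = (471 + 440 + 428 + 83 + 123 + 112 + 35 + 464 + 499) / 9 = 295

295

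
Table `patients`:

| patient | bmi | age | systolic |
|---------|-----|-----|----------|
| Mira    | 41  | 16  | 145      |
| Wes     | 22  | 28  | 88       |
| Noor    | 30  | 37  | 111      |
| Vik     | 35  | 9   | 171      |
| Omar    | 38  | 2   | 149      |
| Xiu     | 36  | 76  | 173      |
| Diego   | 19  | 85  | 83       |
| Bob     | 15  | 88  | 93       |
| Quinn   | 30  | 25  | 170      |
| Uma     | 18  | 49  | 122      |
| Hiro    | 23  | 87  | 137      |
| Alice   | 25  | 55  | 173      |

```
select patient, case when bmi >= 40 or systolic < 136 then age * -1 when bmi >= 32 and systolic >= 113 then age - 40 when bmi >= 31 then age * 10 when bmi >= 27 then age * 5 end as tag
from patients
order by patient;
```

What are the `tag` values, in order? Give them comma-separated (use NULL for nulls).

patient=Alice: (no match → NULL) → NULL
patient=Bob: bmi >= 40 or systolic < 136 → -88
patient=Diego: bmi >= 40 or systolic < 136 → -85
patient=Hiro: (no match → NULL) → NULL
patient=Mira: bmi >= 40 or systolic < 136 → -16
patient=Noor: bmi >= 40 or systolic < 136 → -37
patient=Omar: bmi >= 32 and systolic >= 113 → -38
patient=Quinn: bmi >= 27 → 125
patient=Uma: bmi >= 40 or systolic < 136 → -49
patient=Vik: bmi >= 32 and systolic >= 113 → -31
patient=Wes: bmi >= 40 or systolic < 136 → -28
patient=Xiu: bmi >= 32 and systolic >= 113 → 36

NULL, -88, -85, NULL, -16, -37, -38, 125, -49, -31, -28, 36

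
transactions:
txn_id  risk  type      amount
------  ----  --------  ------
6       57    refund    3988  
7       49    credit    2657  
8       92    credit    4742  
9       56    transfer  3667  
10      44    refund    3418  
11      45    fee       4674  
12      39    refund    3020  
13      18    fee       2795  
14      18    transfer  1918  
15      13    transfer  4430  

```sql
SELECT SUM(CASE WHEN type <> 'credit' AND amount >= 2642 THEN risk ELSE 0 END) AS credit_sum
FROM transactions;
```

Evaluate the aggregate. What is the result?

272

txn_id=6: ✓ → 57
txn_id=7: ✗
txn_id=8: ✗
txn_id=9: ✓ → 56
txn_id=10: ✓ → 44
txn_id=11: ✓ → 45
txn_id=12: ✓ → 39
txn_id=13: ✓ → 18
txn_id=14: ✗
txn_id=15: ✓ → 13
credit_sum = 57 + 56 + 44 + 45 + 39 + 18 + 13 = 272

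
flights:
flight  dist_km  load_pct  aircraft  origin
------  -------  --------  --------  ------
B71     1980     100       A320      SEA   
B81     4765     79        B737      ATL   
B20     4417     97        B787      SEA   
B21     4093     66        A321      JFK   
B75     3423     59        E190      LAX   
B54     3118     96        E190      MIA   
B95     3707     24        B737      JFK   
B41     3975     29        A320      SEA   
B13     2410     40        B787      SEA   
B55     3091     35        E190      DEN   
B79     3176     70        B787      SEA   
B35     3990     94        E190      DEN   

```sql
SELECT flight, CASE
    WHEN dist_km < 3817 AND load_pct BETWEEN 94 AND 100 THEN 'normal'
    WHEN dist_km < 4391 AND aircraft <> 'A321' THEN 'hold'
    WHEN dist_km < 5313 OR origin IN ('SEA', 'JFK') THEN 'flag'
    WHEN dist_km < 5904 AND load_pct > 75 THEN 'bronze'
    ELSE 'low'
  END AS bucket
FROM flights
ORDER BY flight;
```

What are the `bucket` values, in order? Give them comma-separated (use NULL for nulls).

hold, flag, flag, hold, hold, normal, hold, normal, hold, hold, flag, hold

flight=B13: dist_km < 4391 AND aircraft <> 'A321' → hold
flight=B20: dist_km < 5313 OR origin IN ('SEA', 'JFK') → flag
flight=B21: dist_km < 5313 OR origin IN ('SEA', 'JFK') → flag
flight=B35: dist_km < 4391 AND aircraft <> 'A321' → hold
flight=B41: dist_km < 4391 AND aircraft <> 'A321' → hold
flight=B54: dist_km < 3817 AND load_pct BETWEEN 94 AND 100 → normal
flight=B55: dist_km < 4391 AND aircraft <> 'A321' → hold
flight=B71: dist_km < 3817 AND load_pct BETWEEN 94 AND 100 → normal
flight=B75: dist_km < 4391 AND aircraft <> 'A321' → hold
flight=B79: dist_km < 4391 AND aircraft <> 'A321' → hold
flight=B81: dist_km < 5313 OR origin IN ('SEA', 'JFK') → flag
flight=B95: dist_km < 4391 AND aircraft <> 'A321' → hold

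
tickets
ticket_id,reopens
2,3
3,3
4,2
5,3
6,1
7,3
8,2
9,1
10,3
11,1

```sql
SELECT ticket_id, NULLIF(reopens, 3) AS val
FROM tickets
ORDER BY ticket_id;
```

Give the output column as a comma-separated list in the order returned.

ticket_id=2: reopens=3 vs 3: equal → NULL
ticket_id=3: reopens=3 vs 3: equal → NULL
ticket_id=4: reopens=2 vs 3: differ → 2
ticket_id=5: reopens=3 vs 3: equal → NULL
ticket_id=6: reopens=1 vs 3: differ → 1
ticket_id=7: reopens=3 vs 3: equal → NULL
ticket_id=8: reopens=2 vs 3: differ → 2
ticket_id=9: reopens=1 vs 3: differ → 1
ticket_id=10: reopens=3 vs 3: equal → NULL
ticket_id=11: reopens=1 vs 3: differ → 1

NULL, NULL, 2, NULL, 1, NULL, 2, 1, NULL, 1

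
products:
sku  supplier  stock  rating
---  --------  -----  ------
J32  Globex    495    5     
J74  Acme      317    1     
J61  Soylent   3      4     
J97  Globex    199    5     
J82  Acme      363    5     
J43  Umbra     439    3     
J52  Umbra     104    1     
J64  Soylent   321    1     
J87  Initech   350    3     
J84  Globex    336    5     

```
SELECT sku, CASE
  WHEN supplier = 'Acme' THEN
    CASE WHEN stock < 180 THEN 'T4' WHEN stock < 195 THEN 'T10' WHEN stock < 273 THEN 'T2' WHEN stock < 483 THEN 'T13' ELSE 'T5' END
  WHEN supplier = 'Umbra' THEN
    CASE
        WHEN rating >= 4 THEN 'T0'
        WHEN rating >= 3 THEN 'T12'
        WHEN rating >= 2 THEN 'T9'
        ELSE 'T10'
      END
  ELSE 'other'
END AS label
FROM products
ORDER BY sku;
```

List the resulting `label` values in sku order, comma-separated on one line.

sku=J32: supplier='Globex' → outer ELSE → other
sku=J43: supplier='Umbra' → inner[rating >= 3] → T12
sku=J52: supplier='Umbra' → inner[ELSE] → T10
sku=J61: supplier='Soylent' → outer ELSE → other
sku=J64: supplier='Soylent' → outer ELSE → other
sku=J74: supplier='Acme' → inner[stock < 483] → T13
sku=J82: supplier='Acme' → inner[stock < 483] → T13
sku=J84: supplier='Globex' → outer ELSE → other
sku=J87: supplier='Initech' → outer ELSE → other
sku=J97: supplier='Globex' → outer ELSE → other

other, T12, T10, other, other, T13, T13, other, other, other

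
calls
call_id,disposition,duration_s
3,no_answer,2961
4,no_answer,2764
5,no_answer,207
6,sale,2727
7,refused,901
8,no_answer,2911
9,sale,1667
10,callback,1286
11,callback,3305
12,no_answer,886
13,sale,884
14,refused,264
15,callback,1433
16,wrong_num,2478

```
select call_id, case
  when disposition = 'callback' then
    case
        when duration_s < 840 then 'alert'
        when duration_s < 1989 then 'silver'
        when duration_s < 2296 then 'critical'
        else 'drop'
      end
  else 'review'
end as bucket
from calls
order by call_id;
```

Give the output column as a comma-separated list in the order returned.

call_id=3: disposition='no_answer' → outer ELSE → review
call_id=4: disposition='no_answer' → outer ELSE → review
call_id=5: disposition='no_answer' → outer ELSE → review
call_id=6: disposition='sale' → outer ELSE → review
call_id=7: disposition='refused' → outer ELSE → review
call_id=8: disposition='no_answer' → outer ELSE → review
call_id=9: disposition='sale' → outer ELSE → review
call_id=10: disposition='callback' → inner[duration_s < 1989] → silver
call_id=11: disposition='callback' → inner[ELSE] → drop
call_id=12: disposition='no_answer' → outer ELSE → review
call_id=13: disposition='sale' → outer ELSE → review
call_id=14: disposition='refused' → outer ELSE → review
call_id=15: disposition='callback' → inner[duration_s < 1989] → silver
call_id=16: disposition='wrong_num' → outer ELSE → review

review, review, review, review, review, review, review, silver, drop, review, review, review, silver, review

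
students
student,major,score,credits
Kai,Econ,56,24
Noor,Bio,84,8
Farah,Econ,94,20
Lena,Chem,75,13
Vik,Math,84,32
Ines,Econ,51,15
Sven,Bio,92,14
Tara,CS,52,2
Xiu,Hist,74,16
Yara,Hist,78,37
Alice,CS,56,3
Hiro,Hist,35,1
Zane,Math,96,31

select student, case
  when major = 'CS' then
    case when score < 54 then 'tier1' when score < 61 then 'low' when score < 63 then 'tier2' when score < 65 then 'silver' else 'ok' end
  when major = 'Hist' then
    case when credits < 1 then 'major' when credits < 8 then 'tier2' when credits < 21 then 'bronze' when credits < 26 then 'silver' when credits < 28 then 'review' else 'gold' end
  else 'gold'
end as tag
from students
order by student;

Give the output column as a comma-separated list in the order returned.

low, gold, tier2, gold, gold, gold, gold, gold, tier1, gold, bronze, gold, gold

student=Alice: major='CS' → inner[score < 61] → low
student=Farah: major='Econ' → outer ELSE → gold
student=Hiro: major='Hist' → inner[credits < 8] → tier2
student=Ines: major='Econ' → outer ELSE → gold
student=Kai: major='Econ' → outer ELSE → gold
student=Lena: major='Chem' → outer ELSE → gold
student=Noor: major='Bio' → outer ELSE → gold
student=Sven: major='Bio' → outer ELSE → gold
student=Tara: major='CS' → inner[score < 54] → tier1
student=Vik: major='Math' → outer ELSE → gold
student=Xiu: major='Hist' → inner[credits < 21] → bronze
student=Yara: major='Hist' → inner[ELSE] → gold
student=Zane: major='Math' → outer ELSE → gold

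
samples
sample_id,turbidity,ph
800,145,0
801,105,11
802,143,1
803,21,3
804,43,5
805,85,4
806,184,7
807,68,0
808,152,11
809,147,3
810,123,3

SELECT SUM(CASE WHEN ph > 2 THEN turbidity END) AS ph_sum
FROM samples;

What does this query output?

sample_id=800: ✗
sample_id=801: ✓ → 105
sample_id=802: ✗
sample_id=803: ✓ → 21
sample_id=804: ✓ → 43
sample_id=805: ✓ → 85
sample_id=806: ✓ → 184
sample_id=807: ✗
sample_id=808: ✓ → 152
sample_id=809: ✓ → 147
sample_id=810: ✓ → 123
ph_sum = 105 + 21 + 43 + 85 + 184 + 152 + 147 + 123 = 860

860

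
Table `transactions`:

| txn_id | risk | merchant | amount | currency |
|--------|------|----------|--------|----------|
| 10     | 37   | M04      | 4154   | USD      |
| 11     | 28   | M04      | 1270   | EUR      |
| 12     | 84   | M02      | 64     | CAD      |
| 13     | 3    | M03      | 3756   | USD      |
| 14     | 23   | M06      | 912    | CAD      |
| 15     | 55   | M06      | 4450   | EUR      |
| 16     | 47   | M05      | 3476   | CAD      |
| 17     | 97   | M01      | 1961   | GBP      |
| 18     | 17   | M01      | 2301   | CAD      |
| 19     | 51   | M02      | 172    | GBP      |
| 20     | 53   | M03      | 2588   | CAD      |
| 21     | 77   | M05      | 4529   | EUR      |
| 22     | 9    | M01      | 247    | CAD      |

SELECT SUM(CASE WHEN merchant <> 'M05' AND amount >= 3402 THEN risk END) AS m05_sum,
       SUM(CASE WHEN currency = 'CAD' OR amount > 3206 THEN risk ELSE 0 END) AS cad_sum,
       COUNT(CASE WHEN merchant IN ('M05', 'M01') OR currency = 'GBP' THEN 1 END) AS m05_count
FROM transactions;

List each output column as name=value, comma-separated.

m05_sum=95, cad_sum=405, m05_count=6

[m05_sum: merchant <> 'M05' AND amount >= 3402]
txn_id=10: ✓ → 37
txn_id=11: ✗
txn_id=12: ✗
txn_id=13: ✓ → 3
txn_id=14: ✗
txn_id=15: ✓ → 55
txn_id=16: ✗
txn_id=17: ✗
txn_id=18: ✗
txn_id=19: ✗
txn_id=20: ✗
txn_id=21: ✗
txn_id=22: ✗
m05_sum = 37 + 3 + 55 = 95
—
[cad_sum: currency = 'CAD' OR amount > 3206]
txn_id=10: ✓ → 37
txn_id=11: ✗
txn_id=12: ✓ → 84
txn_id=13: ✓ → 3
txn_id=14: ✓ → 23
txn_id=15: ✓ → 55
txn_id=16: ✓ → 47
txn_id=17: ✗
txn_id=18: ✓ → 17
txn_id=19: ✗
txn_id=20: ✓ → 53
txn_id=21: ✓ → 77
txn_id=22: ✓ → 9
cad_sum = 37 + 84 + 3 + 23 + 55 + 47 + 17 + 53 + 77 + 9 = 405
—
[m05_count: merchant IN ('M05', 'M01') OR currency = 'GBP']
txn_id=10: ✗
txn_id=11: ✗
txn_id=12: ✗
txn_id=13: ✗
txn_id=14: ✗
txn_id=15: ✗
txn_id=16: ✓ → 1
txn_id=17: ✓ → 1
txn_id=18: ✓ → 1
txn_id=19: ✓ → 1
txn_id=20: ✗
txn_id=21: ✓ → 1
txn_id=22: ✓ → 1
m05_count = COUNT(1, 1, 1, 1, 1, 1) = 6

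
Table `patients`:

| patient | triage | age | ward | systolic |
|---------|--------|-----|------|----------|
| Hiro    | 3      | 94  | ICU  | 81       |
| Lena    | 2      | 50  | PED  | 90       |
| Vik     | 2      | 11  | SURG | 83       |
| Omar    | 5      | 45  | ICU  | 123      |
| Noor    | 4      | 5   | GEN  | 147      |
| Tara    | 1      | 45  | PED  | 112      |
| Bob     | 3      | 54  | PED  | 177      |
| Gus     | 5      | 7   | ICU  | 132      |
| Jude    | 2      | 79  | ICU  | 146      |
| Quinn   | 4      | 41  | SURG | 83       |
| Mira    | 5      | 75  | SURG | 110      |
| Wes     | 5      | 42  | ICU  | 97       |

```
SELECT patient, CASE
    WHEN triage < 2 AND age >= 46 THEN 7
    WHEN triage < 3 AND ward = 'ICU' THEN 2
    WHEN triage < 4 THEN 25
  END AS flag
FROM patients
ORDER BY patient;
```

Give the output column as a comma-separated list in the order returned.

25, NULL, 25, 2, 25, NULL, NULL, NULL, NULL, 25, 25, NULL

patient=Bob: triage < 4 → 25
patient=Gus: (no match → NULL) → NULL
patient=Hiro: triage < 4 → 25
patient=Jude: triage < 3 AND ward = 'ICU' → 2
patient=Lena: triage < 4 → 25
patient=Mira: (no match → NULL) → NULL
patient=Noor: (no match → NULL) → NULL
patient=Omar: (no match → NULL) → NULL
patient=Quinn: (no match → NULL) → NULL
patient=Tara: triage < 4 → 25
patient=Vik: triage < 4 → 25
patient=Wes: (no match → NULL) → NULL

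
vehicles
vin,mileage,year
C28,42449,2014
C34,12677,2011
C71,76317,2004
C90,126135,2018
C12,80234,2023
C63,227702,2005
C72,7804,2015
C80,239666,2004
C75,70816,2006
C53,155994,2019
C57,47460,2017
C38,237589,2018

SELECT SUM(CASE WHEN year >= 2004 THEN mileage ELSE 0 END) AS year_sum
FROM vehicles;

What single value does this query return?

1324843

vin=C28: ✓ → 42449
vin=C34: ✓ → 12677
vin=C71: ✓ → 76317
vin=C90: ✓ → 126135
vin=C12: ✓ → 80234
vin=C63: ✓ → 227702
vin=C72: ✓ → 7804
vin=C80: ✓ → 239666
vin=C75: ✓ → 70816
vin=C53: ✓ → 155994
vin=C57: ✓ → 47460
vin=C38: ✓ → 237589
year_sum = 42449 + 12677 + 76317 + 126135 + 80234 + 227702 + 7804 + 239666 + 70816 + 155994 + 47460 + 237589 = 1324843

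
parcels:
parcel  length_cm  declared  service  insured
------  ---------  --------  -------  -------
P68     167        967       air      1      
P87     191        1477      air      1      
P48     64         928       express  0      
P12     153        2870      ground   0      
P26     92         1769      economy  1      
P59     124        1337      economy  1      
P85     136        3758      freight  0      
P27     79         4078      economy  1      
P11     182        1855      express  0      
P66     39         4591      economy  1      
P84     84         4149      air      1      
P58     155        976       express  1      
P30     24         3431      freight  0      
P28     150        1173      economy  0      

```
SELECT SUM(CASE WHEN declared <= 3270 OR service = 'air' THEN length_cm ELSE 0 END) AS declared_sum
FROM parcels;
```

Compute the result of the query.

parcel=P68: ✓ → 167
parcel=P87: ✓ → 191
parcel=P48: ✓ → 64
parcel=P12: ✓ → 153
parcel=P26: ✓ → 92
parcel=P59: ✓ → 124
parcel=P85: ✗
parcel=P27: ✗
parcel=P11: ✓ → 182
parcel=P66: ✗
parcel=P84: ✓ → 84
parcel=P58: ✓ → 155
parcel=P30: ✗
parcel=P28: ✓ → 150
declared_sum = 167 + 191 + 64 + 153 + 92 + 124 + 182 + 84 + 155 + 150 = 1362

1362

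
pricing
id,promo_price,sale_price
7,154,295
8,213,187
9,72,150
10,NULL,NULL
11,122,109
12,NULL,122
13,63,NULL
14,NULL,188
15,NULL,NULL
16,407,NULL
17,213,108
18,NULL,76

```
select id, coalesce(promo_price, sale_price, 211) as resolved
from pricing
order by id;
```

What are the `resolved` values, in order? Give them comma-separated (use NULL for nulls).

154, 213, 72, 211, 122, 122, 63, 188, 211, 407, 213, 76

id=7: promo_price=154 → 154
id=8: promo_price=213 → 213
id=9: promo_price=72 → 72
id=10: promo_price=NULL, sale_price=NULL, → literal 211 → 211
id=11: promo_price=122 → 122
id=12: promo_price=NULL, sale_price=122 → 122
id=13: promo_price=63 → 63
id=14: promo_price=NULL, sale_price=188 → 188
id=15: promo_price=NULL, sale_price=NULL, → literal 211 → 211
id=16: promo_price=407 → 407
id=17: promo_price=213 → 213
id=18: promo_price=NULL, sale_price=76 → 76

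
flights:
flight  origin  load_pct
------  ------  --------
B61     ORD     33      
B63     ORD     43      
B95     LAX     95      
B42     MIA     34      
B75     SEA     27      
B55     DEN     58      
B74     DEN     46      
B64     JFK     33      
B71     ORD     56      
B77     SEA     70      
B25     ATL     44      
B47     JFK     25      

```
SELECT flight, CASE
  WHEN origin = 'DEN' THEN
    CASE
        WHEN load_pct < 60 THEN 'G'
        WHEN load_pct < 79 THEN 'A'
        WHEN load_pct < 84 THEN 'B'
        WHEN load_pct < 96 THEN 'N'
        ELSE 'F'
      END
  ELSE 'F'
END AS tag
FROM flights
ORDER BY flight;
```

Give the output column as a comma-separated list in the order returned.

flight=B25: origin='ATL' → outer ELSE → F
flight=B42: origin='MIA' → outer ELSE → F
flight=B47: origin='JFK' → outer ELSE → F
flight=B55: origin='DEN' → inner[load_pct < 60] → G
flight=B61: origin='ORD' → outer ELSE → F
flight=B63: origin='ORD' → outer ELSE → F
flight=B64: origin='JFK' → outer ELSE → F
flight=B71: origin='ORD' → outer ELSE → F
flight=B74: origin='DEN' → inner[load_pct < 60] → G
flight=B75: origin='SEA' → outer ELSE → F
flight=B77: origin='SEA' → outer ELSE → F
flight=B95: origin='LAX' → outer ELSE → F

F, F, F, G, F, F, F, F, G, F, F, F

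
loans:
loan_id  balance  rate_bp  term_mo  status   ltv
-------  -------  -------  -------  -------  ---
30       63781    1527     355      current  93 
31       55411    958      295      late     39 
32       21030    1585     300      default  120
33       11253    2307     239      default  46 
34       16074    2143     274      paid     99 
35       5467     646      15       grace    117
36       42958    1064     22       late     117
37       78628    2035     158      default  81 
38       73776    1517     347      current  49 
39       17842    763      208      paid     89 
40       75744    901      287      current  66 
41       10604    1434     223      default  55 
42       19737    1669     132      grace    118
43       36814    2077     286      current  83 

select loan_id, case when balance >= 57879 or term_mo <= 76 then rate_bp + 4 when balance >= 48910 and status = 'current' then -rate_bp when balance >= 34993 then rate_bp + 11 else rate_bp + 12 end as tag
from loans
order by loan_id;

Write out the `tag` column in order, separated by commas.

loan_id=30: balance >= 57879 or term_mo <= 76 → 1531
loan_id=31: balance >= 34993 → 969
loan_id=32: ELSE → 1597
loan_id=33: ELSE → 2319
loan_id=34: ELSE → 2155
loan_id=35: balance >= 57879 or term_mo <= 76 → 650
loan_id=36: balance >= 57879 or term_mo <= 76 → 1068
loan_id=37: balance >= 57879 or term_mo <= 76 → 2039
loan_id=38: balance >= 57879 or term_mo <= 76 → 1521
loan_id=39: ELSE → 775
loan_id=40: balance >= 57879 or term_mo <= 76 → 905
loan_id=41: ELSE → 1446
loan_id=42: ELSE → 1681
loan_id=43: balance >= 34993 → 2088

1531, 969, 1597, 2319, 2155, 650, 1068, 2039, 1521, 775, 905, 1446, 1681, 2088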